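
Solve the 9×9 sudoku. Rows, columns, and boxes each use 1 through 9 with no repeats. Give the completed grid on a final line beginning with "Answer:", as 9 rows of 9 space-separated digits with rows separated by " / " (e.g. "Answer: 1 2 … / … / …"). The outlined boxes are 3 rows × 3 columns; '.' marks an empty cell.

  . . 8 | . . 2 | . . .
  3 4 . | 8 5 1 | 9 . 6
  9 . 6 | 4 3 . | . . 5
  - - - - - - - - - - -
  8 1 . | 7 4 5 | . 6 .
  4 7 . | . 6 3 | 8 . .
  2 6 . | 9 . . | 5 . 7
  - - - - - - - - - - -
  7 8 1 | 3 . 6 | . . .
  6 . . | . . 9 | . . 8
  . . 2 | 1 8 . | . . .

Step 1. [r6c8∈{1,3,4}] in row 6, 4 fits only at r6c8, so r6c8=4.
Step 2. [r2c8∈{2,7}] across row 2, 2 lands solely at r2c8, so r2c8=2.
Step 3. [r9c1∈{5}] r9c1 has the single candidate 5. So r9c1=5.
Step 4. [r7c5∈{2}] r7c5 has the single candidate 2. So r7c5=2.
Step 5. [r7c7∈{4}] nothing but 4 survives at r7c7 ⇒ r7c7=4.
Step 6. [r7c9∈{9}] r7c9's peers cover all but 9. So r7c9=9.
Step 7. [r9c9∈{3}] only 3 remains possible at r9c9 ⇒ r9c9=3.
Step 8. [r9c8∈{7}] r9c8 is down to just 7. So r9c8=7.
Step 9. [r4c7∈{2,3}] across box 6, 3 lands solely at r4c7 ⇒ r4c7=3.
Step 10. [r1c1∈{1}] r1c1 is down to just 1, so r1c1=1.
Step 11. [r3c6∈{7}] r3c6's peers cover all but 7, so r3c6=7.
Step 12. [r5c8∈{1,9}] across col 8, 9 lands solely at r5c8. So r5c8=9.
Step 13. [r3c7∈{1}] only 1 remains possible at r3c7. So r3c7=1.
Step 14. [r8c2∈{3}] r8c2 has the single candidate 3 ⇒ r8c2=3.
Step 15. [r4c9∈{2}] nothing but 2 survives at r4c9, so r4c9=2.
Step 16. [r7c8∈{5}] nothing but 5 survives at r7c8. So r7c8=5.
Step 17. [r1c7∈{7}] r1c7's peers cover all but 7. So r1c7=7.
Step 18. [r1c2∈{5}] r1c2 has the single candidate 5. So r1c2=5.
Step 19. [r6c3∈{3}] only 3 remains possible at r6c3 ⇒ r6c3=3.
Step 20. [r1c5∈{9}] nothing but 9 survives at r1c5. So r1c5=9.
Step 21. [r2c3∈{7}] r2c3's peers cover all but 7, so r2c3=7.
Step 22. [r3c2∈{2}] r3c2 is down to just 2, so r3c2=2.
Step 23. [r1c8∈{3}] nothing but 3 survives at r1c8. So r1c8=3.
Step 24. [r5c4∈{2}] nothing but 2 survives at r5c4. So r5c4=2.
Step 25. [r9c2∈{9}] r9c2 has the single candidate 9 ⇒ r9c2=9.
Step 26. [r3c8∈{8}] nothing but 8 survives at r3c8. So r3c8=8.
Step 27. [r1c9∈{4}] only 4 remains possible at r1c9, so r1c9=4.
Step 28. [r8c8∈{1}] r8c8's peers cover all but 1, so r8c8=1.
Step 29. [r8c7∈{2}] r8c7 is down to just 2 ⇒ r8c7=2.
Step 30. [r6c6∈{8}] r6c6 has the single candidate 8 ⇒ r6c6=8.
Step 31. [r5c9∈{1}] r5c9's peers cover all but 1. So r5c9=1.
Step 32. [r1c4∈{6}] nothing but 6 survives at r1c4. So r1c4=6.
Step 33. [r6c5∈{1}] only 1 remains possible at r6c5. So r6c5=1.
Step 34. [r9c6∈{4}] only 4 remains possible at r9c6. So r9c6=4.
Step 35. [r8c3∈{4}] only 4 remains possible at r8c3. So r8c3=4.
Step 36. [r8c5∈{7}] r8c5's peers cover all but 7, so r8c5=7.
Step 37. [r4c3∈{9}] nothing but 9 survives at r4c3. So r4c3=9.
Step 38. [r9c7∈{6}] r9c7 has the single candidate 6. So r9c7=6.
Step 39. [r5c3∈{5}] r5c3's peers cover all but 5. So r5c3=5.
Step 40. [r8c4∈{5}] r8c4 is down to just 5. So r8c4=5.

Answer: 1 5 8 6 9 2 7 3 4 / 3 4 7 8 5 1 9 2 6 / 9 2 6 4 3 7 1 8 5 / 8 1 9 7 4 5 3 6 2 / 4 7 5 2 6 3 8 9 1 / 2 6 3 9 1 8 5 4 7 / 7 8 1 3 2 6 4 5 9 / 6 3 4 5 7 9 2 1 8 / 5 9 2 1 8 4 6 7 3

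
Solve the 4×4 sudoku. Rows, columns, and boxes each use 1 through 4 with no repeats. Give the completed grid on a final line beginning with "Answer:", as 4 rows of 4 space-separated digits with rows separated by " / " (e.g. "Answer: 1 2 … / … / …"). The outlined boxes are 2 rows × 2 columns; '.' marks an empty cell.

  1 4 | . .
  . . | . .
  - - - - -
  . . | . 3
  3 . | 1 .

Step 1. [r1c4∈{2}] nothing but 2 survives at r1c4 ⇒ r1c4=2.
Step 2. [r3c3∈{2,4}] 2 has one home in col 3: r3c3, so r3c3=2.
Step 3. [r2c2∈{2,3}] col 2 places 3 nowhere but r2c2, so r2c2=3.
Step 4. [r2c3∈{4}] r2c3's peers cover all but 4. So r2c3=4.
Step 5. [r3c2∈{1}] r3c2's peers cover all but 1. So r3c2=1.
Step 6. [r2c4∈{1}] r2c4 is down to just 1. So r2c4=1.
Step 7. [r2c1∈{2}] r2c1's peers cover all but 2. So r2c1=2.
Step 8. [r4c4∈{4}] nothing but 4 survives at r4c4. So r4c4=4.
Step 9. [r4c2∈{2}] r4c2 is down to just 2. So r4c2=2.
Step 10. [r3c1∈{4}] r3c1's peers cover all but 4. So r3c1=4.
Step 11. [r1c3∈{3}] r1c3 has the single candidate 3 ⇒ r1c3=3.

Answer: 1 4 3 2 / 2 3 4 1 / 4 1 2 3 / 3 2 1 4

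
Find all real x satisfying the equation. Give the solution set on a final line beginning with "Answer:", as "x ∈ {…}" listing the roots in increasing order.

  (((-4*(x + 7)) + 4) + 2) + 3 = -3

Step 1. [(((-4*(x + 7)) + 4) + 2) + 3 = -3] +3 is outermost — subtract 3 both sides ⇒ sub: ((-4*(x + 7)) + 4) + 2 = -6.
Step 2. [((-4*(x + 7)) + 4) + 2 = -6] subtract 2: x sits inside (… + 2). So sub: (-4*(x + 7)) + 4 = -8.
Step 3. [(-4*(x + 7)) + 4 = -8] peel the +4: subtract 4 from each side, so sub: -4*(x + 7) = -12.
Step 4. [-4*(x + 7) = -12] divide by the outer -4. So div: x + 7 = 3.
Step 5. [x + 7 = 3] +7 is outermost — subtract 7 both sides ⇒ sub: x = -4.

Answer: x ∈ {-4}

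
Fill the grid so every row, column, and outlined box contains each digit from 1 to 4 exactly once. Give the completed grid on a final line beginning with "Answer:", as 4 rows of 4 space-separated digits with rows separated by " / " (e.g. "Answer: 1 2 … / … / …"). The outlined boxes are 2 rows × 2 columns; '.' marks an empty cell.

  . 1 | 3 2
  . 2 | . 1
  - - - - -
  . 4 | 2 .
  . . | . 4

Step 1. [r2c1∈{3,4}] across row 2, 3 lands solely at r2c1 ⇒ r2c1=3.
Step 2. [r4c1∈{1,2}] 2 has one home in row 4: r4c1 ⇒ r4c1=2.
Step 3. [r4c2∈{3}] nothing but 3 survives at r4c2, so r4c2=3.
Step 4. [r3c1∈{1}] nothing but 1 survives at r3c1. So r3c1=1.
Step 5. [r4c3∈{1}] nothing but 1 survives at r4c3, so r4c3=1.
Step 6. [r3c4∈{3}] nothing but 3 survives at r3c4, so r3c4=3.
Step 7. [r1c1∈{4}] nothing but 4 survives at r1c1. So r1c1=4.
Step 8. [r2c3∈{4}] r2c3's peers cover all but 4. So r2c3=4.

Answer: 4 1 3 2 / 3 2 4 1 / 1 4 2 3 / 2 3 1 4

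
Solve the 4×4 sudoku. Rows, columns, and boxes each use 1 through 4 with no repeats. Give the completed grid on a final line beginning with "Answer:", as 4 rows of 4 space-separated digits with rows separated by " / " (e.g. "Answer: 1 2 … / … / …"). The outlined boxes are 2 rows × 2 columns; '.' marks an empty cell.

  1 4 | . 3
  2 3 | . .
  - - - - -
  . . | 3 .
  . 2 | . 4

Step 1. [r2c4∈{1}] r2c4's peers cover all but 1. So r2c4=1.
Step 2. [r1c3∈{2}] r1c3 is down to just 2 ⇒ r1c3=2.
Step 3. [r3c1∈{4}] nothing but 4 survives at r3c1 ⇒ r3c1=4.
Step 4. [r3c2∈{1}] only 1 remains possible at r3c2. So r3c2=1.
Step 5. [r4c1∈{3}] r4c1's peers cover all but 3, so r4c1=3.
Step 6. [r3c4∈{2}] only 2 remains possible at r3c4, so r3c4=2.
Step 7. [r2c3∈{4}] r2c3's peers cover all but 4, so r2c3=4.
Step 8. [r4c3∈{1}] r4c3 is down to just 1, so r4c3=1.

Answer: 1 4 2 3 / 2 3 4 1 / 4 1 3 2 / 3 2 1 4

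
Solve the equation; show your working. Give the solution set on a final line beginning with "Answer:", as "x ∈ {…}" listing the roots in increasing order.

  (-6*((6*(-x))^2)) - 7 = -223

Step 1. [(-6*((6*(-x))^2)) - 7 = -223] the outer -7 inverts by adding 7. So sub: -6*((6*(-x))^2) = -216.
Step 2. [-6*((6*(-x))^2) = -216] -6·(inner) — divide through by -6 ⇒ div: (6*(-x))^2 = 36.
Step 3. [(6*(-x))^2 = 36] LHS squared, RHS 36 ≥ 0: apply √ (±) ⇒ sqrt: 6*(-x) = 6 or -6.
Step 4. [6*(-x) = 6 or -6] divide by the outer 6 ⇒ div: -x = 1 or -1.
Step 5. [-x = 1 or -1] flip signs both sides, so neg: x = -1 or 1.

Answer: x ∈ {-1, 1}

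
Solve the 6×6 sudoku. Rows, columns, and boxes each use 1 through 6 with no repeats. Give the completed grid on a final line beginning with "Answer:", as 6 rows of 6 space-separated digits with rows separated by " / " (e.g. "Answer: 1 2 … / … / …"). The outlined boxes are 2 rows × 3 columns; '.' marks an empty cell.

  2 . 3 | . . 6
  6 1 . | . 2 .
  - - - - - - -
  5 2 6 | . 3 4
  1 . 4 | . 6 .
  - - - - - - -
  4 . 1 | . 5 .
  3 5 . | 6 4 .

Step 1. [r1c4∈{1,4,5}] r1c4 is the only open cell in row 1 admitting 5, so r1c4=5.
Step 2. [r4c4∈{2}] nothing but 2 survives at r4c4. So r4c4=2.
Step 3. [r2c6∈{3}] r2c6's peers cover all but 3 ⇒ r2c6=3.
Step 4. [r5c6∈{2}] nothing but 2 survives at r5c6 ⇒ r5c6=2.
Step 5. [r5c2∈{6}] only 6 remains possible at r5c2 ⇒ r5c2=6.
Step 6. [r3c4∈{1}] r3c4 has the single candidate 1 ⇒ r3c4=1.
Step 7. [r5c4∈{3}] r5c4 is down to just 3 ⇒ r5c4=3.
Step 8. [r1c5∈{1}] r1c5 is down to just 1. So r1c5=1.
Step 9. [r2c3∈{5}] r2c3 has the single candidate 5 ⇒ r2c3=5.
Step 10. [r6c3∈{2}] r6c3 is down to just 2 ⇒ r6c3=2.
Step 11. [r1c2∈{4}] nothing but 4 survives at r1c2, so r1c2=4.
Step 12. [r4c6∈{5}] r4c6 is down to just 5 ⇒ r4c6=5.
Step 13. [r4c2∈{3}] r4c2's peers cover all but 3 ⇒ r4c2=3.
Step 14. [r6c6∈{1}] nothing but 1 survives at r6c6, so r6c6=1.
Step 15. [r2c4∈{4}] r2c4 is down to just 4, so r2c4=4.

Answer: 2 4 3 5 1 6 / 6 1 5 4 2 3 / 5 2 6 1 3 4 / 1 3 4 2 6 5 / 4 6 1 3 5 2 / 3 5 2 6 4 1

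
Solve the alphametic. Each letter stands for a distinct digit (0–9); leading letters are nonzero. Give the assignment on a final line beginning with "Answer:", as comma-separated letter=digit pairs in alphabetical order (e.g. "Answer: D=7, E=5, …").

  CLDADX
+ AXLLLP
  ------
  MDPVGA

Step 1. [col 1: X + P ≡ A (mod 10)] A=6 is one option consistent with column 1 (X + P ≡ A (mod 10), carry-in 0) — take it. So A=6.
Step 2. [col 1: X + P ≡ A (mod 10)] several values work for X in column 1 (X + P ≡ A (mod 10), carry-in 0); try X=5, so X=5.
Step 3. [col 1: X + P ≡ A (mod 10)] column 1: given X=5, A=6, carry-in 0, and digits 5,6 already taken and all letters distinct, X+P≡A (mod 10) forces P=1. So P=1.
Step 4. [col 2: D + L ≡ G (mod 10)] no forcing yet in column 2 (carry-in 0); L=7 is free and consistent — try it. So L=7.
Step 5. [col 2: D + L ≡ G (mod 10)] several values work for D in column 2 (D + L ≡ G (mod 10), carry-in 0); try D=3, so D=3.
Step 6. [col 2: D + L ≡ G (mod 10)] in column 2 we have D+L≡G with carry-in 0; given D=3, L=7 and digits 1,3,5,6,7 already taken and all letters distinct, that pins G to 0. So G=0.
Step 7. [col 3: A + L ≡ V (mod 10)] column 3 reads A+L+carry(1)=V with A=6, L=7; with digits 0,1,3,5,6,7 already taken and all letters distinct, the only value for V is 4 ⇒ V=4.
Step 8. [col 6: C + A ≡ M (mod 10)] from column 6 (A=6, carry-in 1, digits 0,1,3,4,5,6,7 already taken and all letters distinct): C must equal 2, so C=2.
Step 9. [col 6: C + A ≡ M (mod 10)] in column 6 we have C+A≡M with carry-in 1; given C=2, A=6 and digits 0,1,2,3,4,5,6,7 already taken and all letters distinct, that pins M to 9 ⇒ M=9.

Answer: A=6, C=2, D=3, G=0, L=7, M=9, P=1, V=4, X=5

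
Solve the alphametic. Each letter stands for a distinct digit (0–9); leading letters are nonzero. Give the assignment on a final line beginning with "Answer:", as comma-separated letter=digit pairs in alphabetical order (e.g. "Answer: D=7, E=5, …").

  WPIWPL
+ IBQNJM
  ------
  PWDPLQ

Step 1. [col 1: L + M ≡ Q (mod 10)] several values work for Q in column 1 (L + M ≡ Q (mod 10), carry-in 0); try Q=7, so Q=7.
Step 2. [col 1: L + M ≡ Q (mod 10)] several values work for L in column 1 (L + M ≡ Q (mod 10), carry-in 0); try L=8 ⇒ L=8.
Step 3. [col 1: L + M ≡ Q (mod 10)] from column 1 (L=8, Q=7, carry-in 0, digits 7,8 already taken and all letters distinct): M must equal 9 ⇒ M=9.
Step 4. [col 2: P + J ≡ L (mod 10)] no forcing yet in column 2 (carry-in 1); P=6 is free and consistent — try it. So P=6.
Step 5. [col 2: P + J ≡ L (mod 10)] from column 2 (P=6, L=8, carry-in 1, digits 6,7,8,9 already taken and all letters distinct): J must equal 1. So J=1.
Step 6. [col 3: W + N ≡ P (mod 10)] no forcing yet in column 3 (carry-in 0); W=2 is free and consistent — try it, so W=2.
Step 7. [col 3: W + N ≡ P (mod 10)] column 3 reads W+N+carry(0)=P with W=2, P=6; with digits 1,2,6,7,8,9 already taken and all letters distinct, the only value for N is 4. So N=4.
Step 8. [col 4: I + Q ≡ D (mod 10)] in column 4 we have I+Q≡D with carry-in 0; given Q=7 and digits 1,2,4,6,7,8,9 already taken and all letters distinct, that pins D to 0. So D=0.
Step 9. [col 4: I + Q ≡ D (mod 10)] column 4 reads I+Q+carry(0)=D with Q=7, D=0; with digits 0,1,2,4,6,7,8,9 already taken and all letters distinct, the only value for I is 3 ⇒ I=3.
Step 10. [col 5: P + B ≡ W (mod 10)] column 5: given P=6, W=2, carry-in 1, and digits 0,1,2,3,4,6,7,8,9 already taken and all letters distinct, P+B≡W (mod 10) forces B=5. So B=5.

Answer: B=5, D=0, I=3, J=1, L=8, M=9, N=4, P=6, Q=7, W=2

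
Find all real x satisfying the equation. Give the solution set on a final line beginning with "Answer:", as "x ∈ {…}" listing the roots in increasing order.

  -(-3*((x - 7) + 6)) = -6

Step 1. [-(-3*((x - 7) + 6)) = -6] flip signs both sides ⇒ neg: -3*((x - 7) + 6) = 6.
Step 2. [-3*((x - 7) + 6) = 6] LHS = -3·(…); ÷-3 both sides. So div: (x - 7) + 6 = -2.
Step 3. [(x - 7) + 6 = -2] 6 comes off first (subtract 6) ⇒ sub: x - 7 = -8.
Step 4. [x - 7 = -8] the outer -7 inverts by adding 7. So sub: x = -1.

Answer: x ∈ {-1}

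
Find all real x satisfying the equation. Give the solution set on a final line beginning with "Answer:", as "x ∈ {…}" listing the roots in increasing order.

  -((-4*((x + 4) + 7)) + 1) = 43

Step 1. [-((-4*((x + 4) + 7)) + 1) = 43] LHS negated; negate both sides, so neg: (-4*((x + 4) + 7)) + 1 = -43.
Step 2. [(-4*((x + 4) + 7)) + 1 = -43] +1 is outermost — subtract 1 both sides. So sub: -4*((x + 4) + 7) = -44.
Step 3. [-4*((x + 4) + 7) = -44] -4 out front; divide by -4, so div: (x + 4) + 7 = 11.
Step 4. [(x + 4) + 7 = 11] +7 is outermost — subtract 7 both sides. So sub: x + 4 = 4.
Step 5. [x + 4 = 4] 4 comes off first (subtract 4), so sub: x = 0.

Answer: x ∈ {0}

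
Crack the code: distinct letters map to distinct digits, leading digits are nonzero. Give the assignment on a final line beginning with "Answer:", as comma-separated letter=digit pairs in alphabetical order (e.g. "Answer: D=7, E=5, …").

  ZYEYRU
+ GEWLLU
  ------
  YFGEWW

Step 1. [col 1: U + U ≡ W (mod 10)] no forcing yet in column 1 (carry-in 0); W=4 is free and consistent — try it ⇒ W=4.
Step 2. [col 1: U + U ≡ W (mod 10)] column 1 (U + U ≡ W (mod 10), carry-in 0) doesn't pin U yet; pick U=7 and continue. So U=7.
Step 3. [col 2: R + L ≡ W (mod 10)] R=0 is one option consistent with column 2 (R + L ≡ W (mod 10), carry-in 1) — take it ⇒ R=0.
Step 4. [col 2: R + L ≡ W (mod 10)] column 2: given R=0, W=4, carry-in 1, and digits 0,4,7 already taken and all letters distinct, R+L≡W (mod 10) forces L=3, so L=3.
Step 5. [col 3: Y + L ≡ E (mod 10)] several values work for Y in column 3 (Y + L ≡ E (mod 10), carry-in 0); try Y=8. So Y=8.
Step 6. [col 3: Y + L ≡ E (mod 10)] column 3 reads Y+L+carry(0)=E with Y=8, L=3; with digits 0,3,4,7,8 already taken and all letters distinct, the only value for E is 1, so E=1.
Step 7. [col 4: E + W ≡ G (mod 10)] in column 4 we have E+W≡G with carry-in 1; given E=1, W=4 and digits 0,1,3,4,7,8 already taken and all letters distinct, that pins G to 6, so G=6.
Step 8. [col 5: Y + E ≡ F (mod 10)] column 5: given Y=8, E=1, carry-in 0, and digits 0,1,3,4,6,7,8 already taken and all letters distinct, Y+E≡F (mod 10) forces F=9. So F=9.
Step 9. [col 6: Z + G ≡ Y (mod 10)] in column 6 we have Z+G≡Y with carry-in 0; given G=6, Y=8 and digits 0,1,3,4,6,7,8,9 already taken and all letters distinct, that pins Z to 2 ⇒ Z=2.

Answer: E=1, F=9, G=6, L=3, R=0, U=7, W=4, Y=8, Z=2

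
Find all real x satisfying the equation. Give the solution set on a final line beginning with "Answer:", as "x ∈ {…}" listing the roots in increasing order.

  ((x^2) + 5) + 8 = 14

Step 1. [((x^2) + 5) + 8 = 14] subtract 8: x sits inside (… + 8). So sub: (x^2) + 5 = 6.
Step 2. [(x^2) + 5 = 6] 5 comes off first (subtract 5). So sub: x^2 = 1.
Step 3. [x^2 = 1] √ both sides: 1 ≥ 0 gives two branches. So sqrt: x = 1 or -1.

Answer: x ∈ {-1, 1}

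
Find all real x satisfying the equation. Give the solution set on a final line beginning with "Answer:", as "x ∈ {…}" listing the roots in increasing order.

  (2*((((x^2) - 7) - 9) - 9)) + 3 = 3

Step 1. [(2*((((x^2) - 7) - 9) - 9)) + 3 = 3] the outer +3 inverts by subtracting 3 ⇒ sub: 2*((((x^2) - 7) - 9) - 9) = 0.
Step 2. [2*((((x^2) - 7) - 9) - 9) = 0] divide by the outer 2, so div: (((x^2) - 7) - 9) - 9 = 0.
Step 3. [(((x^2) - 7) - 9) - 9 = 0] -9 is outermost — add 9 both sides, so sub: ((x^2) - 7) - 9 = 9.
Step 4. [((x^2) - 7) - 9 = 9] the outer -9 inverts by adding 9. So sub: (x^2) - 7 = 18.
Step 5. [(x^2) - 7 = 18] 7 comes off first (add 7), so sub: x^2 = 25.
Step 6. [x^2 = 25] √ both sides: 25 ≥ 0 gives two branches ⇒ sqrt: x = 5 or -5.

Answer: x ∈ {-5, 5}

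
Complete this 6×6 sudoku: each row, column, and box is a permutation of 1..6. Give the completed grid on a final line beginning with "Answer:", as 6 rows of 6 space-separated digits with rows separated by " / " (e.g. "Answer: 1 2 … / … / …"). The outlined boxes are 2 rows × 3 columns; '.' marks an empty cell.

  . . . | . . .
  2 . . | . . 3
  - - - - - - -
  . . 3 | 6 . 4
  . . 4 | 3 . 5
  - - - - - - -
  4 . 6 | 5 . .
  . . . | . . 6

Step 1. [r6c3∈{1,2,5}] r6c3 is the only open cell in col 3 admitting 2 ⇒ r6c3=2.
Step 2. [r1c4∈{1,2,4}] in col 4, 2 fits only at r1c4. So r1c4=2.
Step 3. [r1c6∈{1}] only 1 remains possible at r1c6 ⇒ r1c6=1.
Step 4. [r6c4∈{1,4}] in col 4, 1 fits only at r6c4 ⇒ r6c4=1.
Step 5. [r1c3∈{5}] r1c3's peers cover all but 5. So r1c3=5.
Step 6. [r5c2∈{1,3}] in row 5, 1 fits only at r5c2. So r5c2=1.
Step 7. [r2c4∈{4}] r2c4 has the single candidate 4, so r2c4=4.
Step 8. [r2c2∈{6}] only 6 remains possible at r2c2, so r2c2=6.
Step 9. [r4c2∈{2}] r4c2's peers cover all but 2, so r4c2=2.
Step 10. [r5c5∈{2,3}] r5c5 is the only open cell in row 5 admitting 3, so r5c5=3.
Step 11. [r1c1∈{3}] r1c1's peers cover all but 3, so r1c1=3.
Step 12. [r4c5∈{1}] only 1 remains possible at r4c5 ⇒ r4c5=1.
Step 13. [r3c2∈{5}] r3c2 has the single candidate 5. So r3c2=5.
Step 14. [r1c5∈{6}] r1c5 is down to just 6 ⇒ r1c5=6.
Step 15. [r4c1∈{6}] r4c1 has the single candidate 6. So r4c1=6.
Step 16. [r6c2∈{3}] r6c2 has the single candidate 3. So r6c2=3.
Step 17. [r1c2∈{4}] r1c2 has the single candidate 4, so r1c2=4.
Step 18. [r3c5∈{2}] only 2 remains possible at r3c5 ⇒ r3c5=2.
Step 19. [r6c5∈{4}] nothing but 4 survives at r6c5 ⇒ r6c5=4.
Step 20. [r3c1∈{1}] nothing but 1 survives at r3c1, so r3c1=1.
Step 21. [r2c3∈{1}] nothing but 1 survives at r2c3. So r2c3=1.
Step 22. [r2c5∈{5}] r2c5's peers cover all but 5, so r2c5=5.
Step 23. [r5c6∈{2}] r5c6's peers cover all but 2. So r5c6=2.
Step 24. [r6c1∈{5}] only 5 remains possible at r6c1 ⇒ r6c1=5.

Answer: 3 4 5 2 6 1 / 2 6 1 4 5 3 / 1 5 3 6 2 4 / 6 2 4 3 1 5 / 4 1 6 5 3 2 / 5 3 2 1 4 6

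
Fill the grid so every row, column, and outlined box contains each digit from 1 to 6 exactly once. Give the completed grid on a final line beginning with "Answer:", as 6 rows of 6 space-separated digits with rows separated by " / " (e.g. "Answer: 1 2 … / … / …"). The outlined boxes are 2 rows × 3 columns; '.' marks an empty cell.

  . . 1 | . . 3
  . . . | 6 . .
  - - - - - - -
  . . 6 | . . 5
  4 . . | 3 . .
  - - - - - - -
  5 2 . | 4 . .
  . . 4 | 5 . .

Step 1. [r3c4∈{1,2}] r3c4 is the only open cell in col 4 admitting 1 ⇒ r3c4=1.
Step 2. [r2c6∈{1,2,4}] col 6 places 4 nowhere but r2c6, so r2c6=4.
Step 3. [r6c1∈{1,3,6}] r6c1 is the only open cell in col 1 admitting 1, so r6c1=1.
Step 4. [r6c2∈{3,6}] box 5 places 6 nowhere but r6c2 ⇒ r6c2=6.
Step 5. [r1c4∈{2}] r1c4 is down to just 2, so r1c4=2.
Step 6. [r2c5∈{1,5}] 1 has one home in row 2: r2c5. So r2c5=1.
Step 7. [r5c3∈{3}] r5c3 has the single candidate 3 ⇒ r5c3=3.
Step 8. [r3c2∈{3}] only 3 remains possible at r3c2, so r3c2=3.
Step 9. [r3c1∈{2}] r3c1 is down to just 2, so r3c1=2.
Step 10. [r2c2∈{5}] r2c2 has the single candidate 5. So r2c2=5.
Step 11. [r5c5∈{6}] only 6 remains possible at r5c5 ⇒ r5c5=6.
Step 12. [r6c6∈{2}] r6c6 is down to just 2 ⇒ r6c6=2.
Step 13. [r4c6∈{6}] nothing but 6 survives at r4c6, so r4c6=6.
Step 14. [r4c2∈{1}] r4c2's peers cover all but 1. So r4c2=1.
Step 15. [r3c5∈{4}] nothing but 4 survives at r3c5 ⇒ r3c5=4.
Step 16. [r2c1∈{3}] r2c1 is down to just 3. So r2c1=3.
Step 17. [r2c3∈{2}] r2c3 has the single candidate 2, so r2c3=2.
Step 18. [r5c6∈{1}] r5c6 is down to just 1, so r5c6=1.
Step 19. [r4c5∈{2}] only 2 remains possible at r4c5, so r4c5=2.
Step 20. [r1c1∈{6}] r1c1 is down to just 6 ⇒ r1c1=6.
Step 21. [r1c2∈{4}] r1c2 is down to just 4. So r1c2=4.
Step 22. [r1c5∈{5}] nothing but 5 survives at r1c5 ⇒ r1c5=5.
Step 23. [r4c3∈{5}] r4c3 has the single candidate 5 ⇒ r4c3=5.
Step 24. [r6c5∈{3}] r6c5's peers cover all but 3, so r6c5=3.

Answer: 6 4 1 2 5 3 / 3 5 2 6 1 4 / 2 3 6 1 4 5 / 4 1 5 3 2 6 / 5 2 3 4 6 1 / 1 6 4 5 3 2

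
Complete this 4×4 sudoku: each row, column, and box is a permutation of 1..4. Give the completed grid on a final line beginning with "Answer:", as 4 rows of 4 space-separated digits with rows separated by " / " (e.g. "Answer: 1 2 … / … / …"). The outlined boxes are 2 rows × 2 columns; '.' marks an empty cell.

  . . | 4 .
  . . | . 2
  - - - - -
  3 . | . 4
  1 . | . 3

Step 1. [r1c2∈{1,2,3}] in row 1, 3 fits only at r1c2. So r1c2=3.
Step 2. [r3c2∈{2}] r3c2 has the single candidate 2, so r3c2=2.
Step 3. [r2c2∈{1,4}] across col 2, 1 lands solely at r2c2. So r2c2=1.
Step 4. [r2c3∈{3}] nothing but 3 survives at r2c3 ⇒ r2c3=3.
Step 5. [r4c3∈{2}] only 2 remains possible at r4c3. So r4c3=2.
Step 6. [r1c4∈{1}] r1c4's peers cover all but 1, so r1c4=1.
Step 7. [r1c1∈{2}] r1c1's peers cover all but 2. So r1c1=2.
Step 8. [r3c3∈{1}] r3c3's peers cover all but 1, so r3c3=1.
Step 9. [r2c1∈{4}] only 4 remains possible at r2c1. So r2c1=4.
Step 10. [r4c2∈{4}] r4c2's peers cover all but 4. So r4c2=4.

Answer: 2 3 4 1 / 4 1 3 2 / 3 2 1 4 / 1 4 2 3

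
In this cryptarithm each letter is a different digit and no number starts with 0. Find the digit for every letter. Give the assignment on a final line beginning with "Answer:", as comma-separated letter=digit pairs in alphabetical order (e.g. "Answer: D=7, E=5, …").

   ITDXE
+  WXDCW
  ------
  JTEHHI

Step 1. [J] the sum has 6 digits but both addends have 5; that extra leading digit J is the final carry, namely 1. So J=1.
Step 2. [col 1: E + W ≡ I (mod 10)] column 1 (E + W ≡ I (mod 10), carry-in 0) doesn't pin I yet; pick I=3 and continue ⇒ I=3.
Step 3. [col 1: E + W ≡ I (mod 10)] column 1 (E + W ≡ I (mod 10), carry-in 0) doesn't pin W yet; pick W=7 and continue ⇒ W=7.
Step 4. [col 1: E + W ≡ I (mod 10)] column 1 reads E+W+carry(0)=I with W=7, I=3; with digits 1,3,7 already taken and all letters distinct, the only value for E is 6 ⇒ E=6.
Step 5. [col 2: X + C ≡ H (mod 10)] column 2 (X + C ≡ H (mod 10), carry-in 1) doesn't pin X yet; pick X=5 and continue. So X=5.
Step 6. [col 2: X + C ≡ H (mod 10)] C=2 is one option consistent with column 2 (X + C ≡ H (mod 10), carry-in 1) — take it, so C=2.
Step 7. [col 2: X + C ≡ H (mod 10)] from column 2 (X=5, C=2, carry-in 1, digits 1,2,3,5,6,7 already taken and all letters distinct): H must equal 8, so H=8.
Step 8. [col 3: D + D ≡ H (mod 10)] D=9 is one option consistent with column 3 (D + D ≡ H (mod 10), carry-in 0) — take it, so D=9.
Step 9. [col 4: T + X ≡ E (mod 10)] column 4 reads T+X+carry(1)=E with X=5, E=6; with digits 1,2,3,5,6,7,8,9 already taken and all letters distinct, the only value for T is 0 ⇒ T=0.

Answer: C=2, D=9, E=6, H=8, I=3, J=1, T=0, W=7, X=5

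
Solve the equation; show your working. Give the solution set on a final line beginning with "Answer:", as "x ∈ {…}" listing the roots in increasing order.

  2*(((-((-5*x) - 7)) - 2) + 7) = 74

Step 1. [2*(((-((-5*x) - 7)) - 2) + 7) = 74] leading coefficient 2: divide by 2. So div: ((-((-5*x) - 7)) - 2) + 7 = 37.
Step 2. [((-((-5*x) - 7)) - 2) + 7 = 37] peel the +7: subtract 7 from each side, so sub: (-((-5*x) - 7)) - 2 = 30.
Step 3. [(-((-5*x) - 7)) - 2 = 30] 2 comes off first (add 2). So sub: -((-5*x) - 7) = 32.
Step 4. [-((-5*x) - 7) = 32] LHS negated; negate both sides, so neg: (-5*x) - 7 = -32.
Step 5. [(-5*x) - 7 = -32] the outer -7 inverts by adding 7, so sub: -5*x = -25.
Step 6. [-5*x = -25] LHS = -5·(…); ÷-5 both sides ⇒ div: x = 5.

Answer: x ∈ {5}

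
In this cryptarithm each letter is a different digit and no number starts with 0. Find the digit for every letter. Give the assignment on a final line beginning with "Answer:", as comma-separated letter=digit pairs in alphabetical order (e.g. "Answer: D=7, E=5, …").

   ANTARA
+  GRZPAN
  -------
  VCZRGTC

Step 1. [col 1: A + N ≡ C (mod 10)] A=6 is one option consistent with column 1 (A + N ≡ C (mod 10), carry-in 0) — take it ⇒ A=6.
Step 2. [col 1: A + N ≡ C (mod 10)] no forcing yet in column 1 (carry-in 0); C=4 is free and consistent — try it. So C=4.
Step 3. [V] adding two 6-digit numbers gives at most 6+1 digits, and here it does — V is that final carry and must be 1, so V=1.
Step 4. [col 1: A + N ≡ C (mod 10)] column 1: given A=6, C=4, carry-in 0, and digits 1,4,6 already taken and all letters distinct, A+N≡C (mod 10) forces N=8. So N=8.
Step 5. [col 2: R + A ≡ T (mod 10)] no forcing yet in column 2 (carry-in 1); R=5 is free and consistent — try it, so R=5.
Step 6. [col 2: R + A ≡ T (mod 10)] from column 2 (R=5, A=6, carry-in 1, digits 1,4,5,6,8 already taken and all letters distinct): T must equal 2. So T=2.
Step 7. [col 3: A + P ≡ G (mod 10)] column 3 (A + P ≡ G (mod 10), carry-in 1) doesn't pin G yet; pick G=7 and continue ⇒ G=7.
Step 8. [col 3: A + P ≡ G (mod 10)] column 3 reads A+P+carry(1)=G with A=6, G=7; with digits 1,2,4,5,6,7,8 already taken and all letters distinct, the only value for P is 0 ⇒ P=0.
Step 9. [col 4: T + Z ≡ R (mod 10)] from column 4 (T=2, R=5, carry-in 0, digits 0,1,2,4,5,6,7,8 already taken and all letters distinct): Z must equal 3, so Z=3.

Answer: A=6, C=4, G=7, N=8, P=0, R=5, T=2, V=1, Z=3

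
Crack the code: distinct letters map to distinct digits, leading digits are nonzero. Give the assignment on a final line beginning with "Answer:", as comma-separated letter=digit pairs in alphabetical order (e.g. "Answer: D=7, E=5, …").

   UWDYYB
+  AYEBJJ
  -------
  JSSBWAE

Step 1. [col 1: B + J ≡ E (mod 10)] column 1 (B + J ≡ E (mod 10), carry-in 0) doesn't pin J yet; pick J=1 and continue, so J=1.
Step 2. [col 1: B + J ≡ E (mod 10)] column 1 (B + J ≡ E (mod 10), carry-in 0) doesn't pin B yet; pick B=5 and continue. So B=5.
Step 3. [col 1: B + J ≡ E (mod 10)] in column 1 we have B+J≡E with carry-in 0; given B=5, J=1 and digits 1,5 already taken and all letters distinct, that pins E to 6. So E=6.
Step 4. [col 2: Y + J ≡ A (mod 10)] Y=3 is one option consistent with column 2 (Y + J ≡ A (mod 10), carry-in 0) — take it. So Y=3.
Step 5. [col 2: Y + J ≡ A (mod 10)] from column 2 (Y=3, J=1, carry-in 0, digits 1,3,5,6 already taken and all letters distinct): A must equal 4, so A=4.
Step 6. [col 3: Y + B ≡ W (mod 10)] column 3 reads Y+B+carry(0)=W with Y=3, B=5; with digits 1,3,4,5,6 already taken and all letters distinct, the only value for W is 8, so W=8.
Step 7. [col 4: D + E ≡ B (mod 10)] from column 4 (E=6, B=5, carry-in 0, digits 1,3,4,5,6,8 already taken and all letters distinct): D must equal 9, so D=9.
Step 8. [col 5: W + Y ≡ S (mod 10)] column 5: given W=8, Y=3, carry-in 1, and digits 1,3,4,5,6,8,9 already taken and all letters distinct, W+Y≡S (mod 10) forces S=2, so S=2.
Step 9. [col 6: U + A ≡ S (mod 10)] column 6: given A=4, S=2, carry-in 1, and digits 1,2,3,4,5,6,8,9 already taken and all letters distinct, U+A≡S (mod 10) forces U=7. So U=7.

Answer: A=4, B=5, D=9, E=6, J=1, S=2, U=7, W=8, Y=3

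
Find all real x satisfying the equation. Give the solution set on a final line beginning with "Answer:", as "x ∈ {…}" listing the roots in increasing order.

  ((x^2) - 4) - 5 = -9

Step 1. [((x^2) - 4) - 5 = -9] add 5: x sits inside (… - 5) ⇒ sub: (x^2) - 4 = -4.
Step 2. [(x^2) - 4 = -4] 4 comes off first (add 4), so sub: x^2 = 0.
Step 3. [x^2 = 0] LHS squared, RHS 0 ≥ 0: apply √ (±), so sqrt: x = 0.

Answer: x ∈ {0}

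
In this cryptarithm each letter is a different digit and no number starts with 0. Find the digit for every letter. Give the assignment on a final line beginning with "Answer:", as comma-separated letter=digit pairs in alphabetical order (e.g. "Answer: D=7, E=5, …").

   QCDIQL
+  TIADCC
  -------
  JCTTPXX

Step 1. [col 1: L + C ≡ X (mod 10)] several values work for X in column 1 (L + C ≡ X (mod 10), carry-in 0); try X=2. So X=2.
Step 2. [col 1: L + C ≡ X (mod 10)] several values work for C in column 1 (L + C ≡ X (mod 10), carry-in 0); try C=5 ⇒ C=5.
Step 3. [J] adding two 6-digit numbers gives at most 6+1 digits, and here it does — J is that final carry and must be 1, so J=1.
Step 4. [col 1: L + C ≡ X (mod 10)] column 1: given C=5, X=2, carry-in 0, and digits 1,2,5 already taken and all letters distinct, L+C≡X (mod 10) forces L=7, so L=7.
Step 5. [col 2: Q + C ≡ X (mod 10)] column 2: given C=5, X=2, carry-in 1, and digits 1,2,5,7 already taken and all letters distinct, Q+C≡X (mod 10) forces Q=6, so Q=6.
Step 6. [col 3: I + D ≡ P (mod 10)] no forcing yet in column 3 (carry-in 1); P=3 is free and consistent — try it ⇒ P=3.
Step 7. [col 3: I + D ≡ P (mod 10)] several values work for I in column 3 (I + D ≡ P (mod 10), carry-in 1); try I=4, so I=4.
Step 8. [col 3: I + D ≡ P (mod 10)] from column 3 (I=4, P=3, carry-in 1, digits 1,2,3,4,5,6,7 already taken and all letters distinct): D must equal 8. So D=8.
Step 9. [col 4: D + A ≡ T (mod 10)] from column 4 (D=8, carry-in 1, digits 1,2,3,4,5,6,7,8 already taken and all letters distinct): T must equal 9, so T=9.
Step 10. [col 4: D + A ≡ T (mod 10)] column 4 reads D+A+carry(1)=T with D=8, T=9; with digits 1,2,3,4,5,6,7,8,9 already taken and all letters distinct, the only value for A is 0, so A=0.

Answer: A=0, C=5, D=8, I=4, J=1, L=7, P=3, Q=6, T=9, X=2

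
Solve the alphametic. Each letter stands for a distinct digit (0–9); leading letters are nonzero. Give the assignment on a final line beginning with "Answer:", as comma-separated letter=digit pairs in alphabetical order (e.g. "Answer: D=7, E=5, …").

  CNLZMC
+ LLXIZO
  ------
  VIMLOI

Step 1. [col 1: C + O ≡ I (mod 10)] column 1 (C + O ≡ I (mod 10), carry-in 0) doesn't pin O yet; pick O=4 and continue. So O=4.
Step 2. [col 1: C + O ≡ I (mod 10)] I=9 is one option consistent with column 1 (C + O ≡ I (mod 10), carry-in 0) — take it, so I=9.
Step 3. [col 1: C + O ≡ I (mod 10)] column 1: given O=4, I=9, carry-in 0, and digits 4,9 already taken and all letters distinct, C+O≡I (mod 10) forces C=5, so C=5.
Step 4. [col 2: M + Z ≡ O (mod 10)] no forcing yet in column 2 (carry-in 0); M=1 is free and consistent — try it, so M=1.
Step 5. [col 2: M + Z ≡ O (mod 10)] column 2: given M=1, O=4, carry-in 0, and digits 1,4,5,9 already taken and all letters distinct, M+Z≡O (mod 10) forces Z=3. So Z=3.
Step 6. [col 3: Z + I ≡ L (mod 10)] in column 3 we have Z+I≡L with carry-in 0; given Z=3, I=9 and digits 1,3,4,5,9 already taken and all letters distinct, that pins L to 2, so L=2.
Step 7. [col 4: L + X ≡ M (mod 10)] from column 4 (L=2, M=1, carry-in 1, digits 1,2,3,4,5,9 already taken and all letters distinct): X must equal 8 ⇒ X=8.
Step 8. [col 5: N + L ≡ I (mod 10)] in column 5 we have N+L≡I with carry-in 1; given L=2, I=9 and digits 1,2,3,4,5,8,9 already taken and all letters distinct, that pins N to 6. So N=6.
Step 9. [col 6: C + L ≡ V (mod 10)] column 6: given C=5, L=2, carry-in 0, and digits 1,2,3,4,5,6,8,9 already taken and all letters distinct, C+L≡V (mod 10) forces V=7. So V=7.

Answer: C=5, I=9, L=2, M=1, N=6, O=4, V=7, X=8, Z=3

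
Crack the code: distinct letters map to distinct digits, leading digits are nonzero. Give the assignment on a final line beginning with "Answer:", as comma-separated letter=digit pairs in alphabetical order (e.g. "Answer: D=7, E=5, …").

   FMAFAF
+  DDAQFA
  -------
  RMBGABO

Step 1. [col 1: F + A ≡ O (mod 10)] F=8 is one option consistent with column 1 (F + A ≡ O (mod 10), carry-in 0) — take it ⇒ F=8.
Step 2. [col 1: F + A ≡ O (mod 10)] no forcing yet in column 1 (carry-in 0); O=2 is free and consistent — try it. So O=2.
Step 3. [col 1: F + A ≡ O (mod 10)] column 1: given F=8, O=2, carry-in 0, and digits 2,8 already taken and all letters distinct, F+A≡O (mod 10) forces A=4, so A=4.
Step 4. [col 2: A + F ≡ B (mod 10)] in column 2 we have A+F≡B with carry-in 1; given A=4, F=8 and digits 2,4,8 already taken and all letters distinct, that pins B to 3, so B=3.
Step 5. [R] the sum has 7 digits but both addends have 6; that extra leading digit R is the final carry, namely 1, so R=1.
Step 6. [col 3: F + Q ≡ A (mod 10)] in column 3 we have F+Q≡A with carry-in 1; given F=8, A=4 and digits 1,2,3,4,8 already taken and all letters distinct, that pins Q to 5, so Q=5.
Step 7. [col 4: A + A ≡ G (mod 10)] from column 4 (A=4, carry-in 1, digits 1,2,3,4,5,8 already taken and all letters distinct): G must equal 9, so G=9.
Step 8. [col 5: M + D ≡ B (mod 10)] column 5 (M + D ≡ B (mod 10), carry-in 0) doesn't pin M yet; pick M=6 and continue. So M=6.
Step 9. [col 5: M + D ≡ B (mod 10)] in column 5 we have M+D≡B with carry-in 0; given M=6, B=3 and digits 1,2,3,4,5,6,8,9 already taken and all letters distinct, that pins D to 7, so D=7.

Answer: A=4, B=3, D=7, F=8, G=9, M=6, O=2, Q=5, R=1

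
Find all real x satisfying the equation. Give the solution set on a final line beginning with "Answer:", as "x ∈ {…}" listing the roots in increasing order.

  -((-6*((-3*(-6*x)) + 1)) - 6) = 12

Step 1. [-((-6*((-3*(-6*x)) + 1)) - 6) = 12] LHS negated; negate both sides ⇒ neg: (-6*((-3*(-6*x)) + 1)) - 6 = -12.
Step 2. [(-6*((-3*(-6*x)) + 1)) - 6 = -12] add 6: x sits inside (… - 6), so sub: -6*((-3*(-6*x)) + 1) = -6.
Step 3. [-6*((-3*(-6*x)) + 1) = -6] -6 out front; divide by -6, so div: (-3*(-6*x)) + 1 = 1.
Step 4. [(-3*(-6*x)) + 1 = 1] peel the +1: subtract 1 from each side. So sub: -3*(-6*x) = 0.
Step 5. [-3*(-6*x) = 0] leading coefficient -3: divide by -3 ⇒ div: -6*x = 0.
Step 6. [-6*x = 0] divide by the outer -6. So div: x = 0.

Answer: x ∈ {0}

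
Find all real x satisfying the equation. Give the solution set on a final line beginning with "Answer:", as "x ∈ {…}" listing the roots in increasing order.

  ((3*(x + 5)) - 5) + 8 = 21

Step 1. [((3*(x + 5)) - 5) + 8 = 21] subtract 8: x sits inside (… + 8). So sub: (3*(x + 5)) - 5 = 13.
Step 2. [(3*(x + 5)) - 5 = 13] 5 comes off first (add 5). So sub: 3*(x + 5) = 18.
Step 3. [3*(x + 5) = 18] 3·(inner) — divide through by 3 ⇒ div: x + 5 = 6.
Step 4. [x + 5 = 6] the outer +5 inverts by subtracting 5 ⇒ sub: x = 1.

Answer: x ∈ {1}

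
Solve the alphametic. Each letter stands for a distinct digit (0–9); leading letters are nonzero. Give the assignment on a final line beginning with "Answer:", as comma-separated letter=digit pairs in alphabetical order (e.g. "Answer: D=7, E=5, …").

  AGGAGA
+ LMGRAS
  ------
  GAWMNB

Step 1. [col 1: A + S ≡ B (mod 10)] column 1 (A + S ≡ B (mod 10), carry-in 0) doesn't pin S yet; pick S=6 and continue ⇒ S=6.
Step 2. [col 1: A + S ≡ B (mod 10)] no forcing yet in column 1 (carry-in 0); B=9 is free and consistent — try it ⇒ B=9.
Step 3. [col 1: A + S ≡ B (mod 10)] in column 1 we have A+S≡B with carry-in 0; given S=6, B=9 and digits 6,9 already taken and all letters distinct, that pins A to 3 ⇒ A=3.
Step 4. [col 2: G + A ≡ N (mod 10)] several values work for G in column 2 (G + A ≡ N (mod 10), carry-in 0); try G=5 ⇒ G=5.
Step 5. [col 2: G + A ≡ N (mod 10)] in column 2 we have G+A≡N with carry-in 0; given G=5, A=3 and digits 3,5,6,9 already taken and all letters distinct, that pins N to 8. So N=8.
Step 6. [col 3: A + R ≡ M (mod 10)] several values work for R in column 3 (A + R ≡ M (mod 10), carry-in 0); try R=4, so R=4.
Step 7. [col 3: A + R ≡ M (mod 10)] from column 3 (A=3, R=4, carry-in 0, digits 3,4,5,6,8,9 already taken and all letters distinct): M must equal 7. So M=7.
Step 8. [col 4: G + G ≡ W (mod 10)] column 4 reads G+G+carry(0)=W with G=5; with digits 3,4,5,6,7,8,9 already taken and all letters distinct, the only value for W is 0. So W=0.
Step 9. [col 6: A + L ≡ G (mod 10)] column 6 reads A+L+carry(1)=G with A=3, G=5; with digits 0,3,4,5,6,7,8,9 already taken and all letters distinct, the only value for L is 1. So L=1.

Answer: A=3, B=9, G=5, L=1, M=7, N=8, R=4, S=6, W=0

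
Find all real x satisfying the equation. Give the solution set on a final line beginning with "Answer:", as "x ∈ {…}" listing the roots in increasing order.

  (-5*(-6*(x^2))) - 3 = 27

Step 1. [(-5*(-6*(x^2))) - 3 = 27] -3 is outermost — add 3 both sides. So sub: -5*(-6*(x^2)) = 30.
Step 2. [-5*(-6*(x^2)) = 30] -5·(inner) — divide through by -5 ⇒ div: -6*(x^2) = -6.
Step 3. [-6*(x^2) = -6] -6·(inner) — divide through by -6, so div: x^2 = 1.
Step 4. [x^2 = 1] √ both sides: 1 ≥ 0 gives two branches, so sqrt: x = 1 or -1.

Answer: x ∈ {-1, 1}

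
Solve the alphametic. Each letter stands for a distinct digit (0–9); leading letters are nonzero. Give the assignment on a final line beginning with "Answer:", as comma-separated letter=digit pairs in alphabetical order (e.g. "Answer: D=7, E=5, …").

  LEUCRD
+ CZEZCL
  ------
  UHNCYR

Step 1. [col 1: D + L ≡ R (mod 10)] column 1 (D + L ≡ R (mod 10), carry-in 0) doesn't pin R yet; pick R=6 and continue, so R=6.
Step 2. [col 1: D + L ≡ R (mod 10)] L=4 is one option consistent with column 1 (D + L ≡ R (mod 10), carry-in 0) — take it. So L=4.
Step 3. [col 1: D + L ≡ R (mod 10)] column 1 reads D+L+carry(0)=R with L=4, R=6; with digits 4,6 already taken and all letters distinct, the only value for D is 2, so D=2.
Step 4. [col 2: R + C ≡ Y (mod 10)] C=1 is one option consistent with column 2 (R + C ≡ Y (mod 10), carry-in 0) — take it ⇒ C=1.
Step 5. [col 2: R + C ≡ Y (mod 10)] column 2 reads R+C+carry(0)=Y with R=6, C=1; with digits 1,2,4,6 already taken and all letters distinct, the only value for Y is 7 ⇒ Y=7.
Step 6. [col 3: C + Z ≡ C (mod 10)] column 3: given C=1, carry-in 0, and digits 1,2,4,6,7 already taken and all letters distinct, C+Z≡C (mod 10) forces Z=0 ⇒ Z=0.
Step 7. [col 4: U + E ≡ N (mod 10)] column 4 (U + E ≡ N (mod 10), carry-in 0) doesn't pin N yet; pick N=3 and continue. So N=3.
Step 8. [col 4: U + E ≡ N (mod 10)] column 4 (U + E ≡ N (mod 10), carry-in 0) doesn't pin U yet; pick U=5 and continue, so U=5.
Step 9. [col 4: U + E ≡ N (mod 10)] from column 4 (U=5, N=3, carry-in 0, digits 0,1,2,3,4,5,6,7 already taken and all letters distinct): E must equal 8, so E=8.
Step 10. [col 5: E + Z ≡ H (mod 10)] from column 5 (E=8, Z=0, carry-in 1, digits 0,1,2,3,4,5,6,7,8 already taken and all letters distinct): H must equal 9, so H=9.

Answer: C=1, D=2, E=8, H=9, L=4, N=3, R=6, U=5, Y=7, Z=0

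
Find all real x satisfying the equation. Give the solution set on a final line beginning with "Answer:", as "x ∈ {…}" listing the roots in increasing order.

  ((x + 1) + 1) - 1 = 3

Step 1. [((x + 1) + 1) - 1 = 3] -1 is outermost — add 1 both sides ⇒ sub: (x + 1) + 1 = 4.
Step 2. [(x + 1) + 1 = 4] +1 is outermost — subtract 1 both sides. So sub: x + 1 = 3.
Step 3. [x + 1 = 3] peel the +1: subtract 1 from each side. So sub: x = 2.

Answer: x ∈ {2}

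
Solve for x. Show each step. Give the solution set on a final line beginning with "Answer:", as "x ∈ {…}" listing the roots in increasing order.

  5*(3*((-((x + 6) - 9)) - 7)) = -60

Step 1. [5*(3*((-((x + 6) - 9)) - 7)) = -60] divide by the outer 5 ⇒ div: 3*((-((x + 6) - 9)) - 7) = -12.
Step 2. [3*((-((x + 6) - 9)) - 7) = -12] LHS = 3·(…); ÷3 both sides, so div: (-((x + 6) - 9)) - 7 = -4.
Step 3. [(-((x + 6) - 9)) - 7 = -4] peel the -7: add 7 from each side. So sub: -((x + 6) - 9) = 3.
Step 4. [-((x + 6) - 9) = 3] leading − — multiply by −1, so neg: (x + 6) - 9 = -3.
Step 5. [(x + 6) - 9 = -3] the outer -9 inverts by adding 9 ⇒ sub: x + 6 = 6.
Step 6. [x + 6 = 6] subtract 6: x sits inside (… + 6) ⇒ sub: x = 0.

Answer: x ∈ {0}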